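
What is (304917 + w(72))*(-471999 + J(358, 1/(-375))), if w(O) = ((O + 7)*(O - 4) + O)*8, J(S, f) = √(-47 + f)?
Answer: -164477019531 + 348469*I*√264390/75 ≈ -1.6448e+11 + 2.3891e+6*I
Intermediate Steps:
w(O) = 8*O + 8*(-4 + O)*(7 + O) (w(O) = ((7 + O)*(-4 + O) + O)*8 = ((-4 + O)*(7 + O) + O)*8 = (O + (-4 + O)*(7 + O))*8 = 8*O + 8*(-4 + O)*(7 + O))
(304917 + w(72))*(-471999 + J(358, 1/(-375))) = (304917 + (-224 + 8*72² + 32*72))*(-471999 + √(-47 + 1/(-375))) = (304917 + (-224 + 8*5184 + 2304))*(-471999 + √(-47 - 1/375)) = (304917 + (-224 + 41472 + 2304))*(-471999 + √(-17626/375)) = (304917 + 43552)*(-471999 + I*√264390/75) = 348469*(-471999 + I*√264390/75) = -164477019531 + 348469*I*√264390/75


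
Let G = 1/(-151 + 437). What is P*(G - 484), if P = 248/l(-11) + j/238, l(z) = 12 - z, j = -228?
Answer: -1861097235/391391 ≈ -4755.1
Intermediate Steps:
P = 26890/2737 (P = 248/(12 - 1*(-11)) - 228/238 = 248/(12 + 11) - 228*1/238 = 248/23 - 114/119 = 26890/2737 ≈ 9.8246)
G = 1/286 ≈ 0.0034965
P*(G - 484) = 26890*(1/286 - 484)/2737 = (26890/2737)*(-138423/286) = -1861097235/391391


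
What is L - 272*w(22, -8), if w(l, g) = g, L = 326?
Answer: 2502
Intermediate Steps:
L - 272*w(22, -8) = 326 - 272*(-8) = 326 + 2176 = 2502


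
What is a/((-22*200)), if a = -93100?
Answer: 931/44 ≈ 21.159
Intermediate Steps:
a/((-22*200)) = -93100/((-22*200)) = -93100/(-4400) = -93100*(-1/4400) = 931/44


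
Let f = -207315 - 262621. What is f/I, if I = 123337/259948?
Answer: -122158923328/123337 ≈ -9.9045e+5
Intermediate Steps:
I = 123337/259948 (I = 123337*(1/259948) = 123337/259948 ≈ 0.47447)
f = -469936
f/I = -469936/123337/259948 = -469936*259948/123337 = -122158923328/123337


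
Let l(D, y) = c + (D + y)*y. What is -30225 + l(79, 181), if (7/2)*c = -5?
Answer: 117835/7 ≈ 16834.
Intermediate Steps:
c = -10/7 (c = (2/7)*(-5) = -10/7 ≈ -1.4286)
l(D, y) = -10/7 + y*(D + y) (l(D, y) = -10/7 + (D + y)*y = -10/7 + y*(D + y))
-30225 + l(79, 181) = -30225 + (-10/7 + 181² + 79*181) = -30225 + (-10/7 + 32761 + 14299) = -30225 + 329410/7 = 117835/7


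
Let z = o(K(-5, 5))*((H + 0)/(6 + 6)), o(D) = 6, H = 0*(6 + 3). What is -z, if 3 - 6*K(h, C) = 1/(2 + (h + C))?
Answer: 0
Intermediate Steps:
H = 0 (H = 0*9 = 0)
K(h, C) = ½ - 1/(6*(2 + C + h)) (K(h, C) = ½ - 1/(6*(2 + (h + C))) = ½ - 1/(6*(2 + (C + h))) = ½ - 1/(6*(2 + C + h)))
z = 0 (z = 6*((0 + 0)/(6 + 6)) = 6*(0/12) = 6*(0*(1/12)) = 6*0 = 0)
-z = -1*0 = 0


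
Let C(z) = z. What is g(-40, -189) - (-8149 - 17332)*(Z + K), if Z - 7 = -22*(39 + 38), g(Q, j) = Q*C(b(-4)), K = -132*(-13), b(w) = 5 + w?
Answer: 738909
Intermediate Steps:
K = 1716
g(Q, j) = Q (g(Q, j) = Q*(5 - 4) = Q*1 = Q)
Z = -1687 (Z = 7 - 22*(39 + 38) = 7 - 22*77 = 7 - 1694 = -1687)
g(-40, -189) - (-8149 - 17332)*(Z + K) = -40 - (-8149 - 17332)*(-1687 + 1716) = -40 - (-25481)*29 = -40 - 1*(-738949) = -40 + 738949 = 738909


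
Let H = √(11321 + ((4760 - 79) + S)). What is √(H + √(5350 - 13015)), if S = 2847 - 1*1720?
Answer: √(√17129 + I*√7665) ≈ 12.007 + 3.6458*I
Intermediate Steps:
S = 1127 (S = 2847 - 1720 = 1127)
H = √17129 (H = √(11321 + ((4760 - 79) + 1127)) = √(11321 + (4681 + 1127)) = √(11321 + 5808) = √17129 ≈ 130.88)
√(H + √(5350 - 13015)) = √(√17129 + √(5350 - 13015)) = √(√17129 + √(-7665)) = √(√17129 + I*√7665)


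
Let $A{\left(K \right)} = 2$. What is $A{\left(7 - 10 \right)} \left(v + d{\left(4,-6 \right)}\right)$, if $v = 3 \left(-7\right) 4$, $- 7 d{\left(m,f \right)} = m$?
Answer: $- \frac{1184}{7} \approx -169.14$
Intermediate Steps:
$d{\left(m,f \right)} = - \frac{m}{7}$
$v = -84$ ($v = \left(-21\right) 4 = -84$)
$A{\left(7 - 10 \right)} \left(v + d{\left(4,-6 \right)}\right) = 2 \left(-84 - \frac{4}{7}\right) = 2 \left(- \frac{592}{7}\right) = - \frac{1184}{7}$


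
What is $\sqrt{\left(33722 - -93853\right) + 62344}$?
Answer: $\sqrt{189919} \approx 435.8$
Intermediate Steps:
$\sqrt{\left(33722 - -93853\right) + 62344} = \sqrt{\left(33722 + 93853\right) + 62344} = \sqrt{127575 + 62344} = \sqrt{189919}$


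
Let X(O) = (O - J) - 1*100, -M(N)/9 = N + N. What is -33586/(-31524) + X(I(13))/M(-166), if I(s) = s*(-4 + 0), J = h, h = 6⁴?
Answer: 2279509/3924738 ≈ 0.58081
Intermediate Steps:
M(N) = -18*N (M(N) = -9*(N + N) = -18*N)
h = 1296
J = 1296
I(s) = -4*s (I(s) = s*(-4) = -4*s)
X(O) = -1396 + O (X(O) = (O - 1*1296) - 1*100 = (O - 1296) - 100 = (-1296 + O) - 100 = -1396 + O)
-33586/(-31524) + X(I(13))/M(-166) = -33586/(-31524) + (-1396 - 4*13)/((-18*(-166))) = -33586*(-1/31524) + (-1396 - 52)/2988 = 16793/15762 - 1448*1/2988 = 16793/15762 - 362/747 = 2279509/3924738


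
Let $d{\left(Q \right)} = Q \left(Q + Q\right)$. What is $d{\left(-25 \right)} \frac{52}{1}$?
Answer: $65000$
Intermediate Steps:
$d{\left(Q \right)} = 2 Q^{2}$ ($d{\left(Q \right)} = Q 2 Q = 2 Q^{2}$)
$d{\left(-25 \right)} \frac{52}{1} = 2 \left(-25\right)^{2} \cdot \frac{52}{1} = 2 \cdot 625 \cdot 52 \cdot 1 = 1250 \cdot 52 = 65000$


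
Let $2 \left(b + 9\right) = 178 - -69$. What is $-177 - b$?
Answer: $- \frac{583}{2} \approx -291.5$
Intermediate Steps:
$b = \frac{229}{2}$ ($b = -9 + \frac{178 - -69}{2} = -9 + \frac{178 + 69}{2} = -9 + \frac{1}{2} \cdot 247 = -9 + \frac{247}{2} = \frac{229}{2} \approx 114.5$)
$-177 - b = -177 - \frac{229}{2} = - \frac{583}{2}$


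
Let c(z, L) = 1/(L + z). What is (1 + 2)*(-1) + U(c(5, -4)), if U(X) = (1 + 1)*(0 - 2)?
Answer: -7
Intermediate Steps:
U(X) = -4 (U(X) = 2*(-2) = -4)
(1 + 2)*(-1) + U(c(5, -4)) = (1 + 2)*(-1) - 4 = 3*(-1) - 4 = -3 - 4 = -7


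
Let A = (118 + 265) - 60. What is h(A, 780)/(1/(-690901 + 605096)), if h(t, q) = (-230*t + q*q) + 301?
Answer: -45855135855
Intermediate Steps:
A = 323 (A = 383 - 60 = 323)
h(t, q) = 301 + q**2 - 230*t (h(t, q) = (-230*t + q**2) + 301 = (q**2 - 230*t) + 301 = 301 + q**2 - 230*t)
h(A, 780)/(1/(-690901 + 605096)) = (301 + 780**2 - 230*323)/(1/(-690901 + 605096)) = (301 + 608400 - 74290)/(1/(-85805)) = 534411/(-1/85805) = 534411*(-85805) = -45855135855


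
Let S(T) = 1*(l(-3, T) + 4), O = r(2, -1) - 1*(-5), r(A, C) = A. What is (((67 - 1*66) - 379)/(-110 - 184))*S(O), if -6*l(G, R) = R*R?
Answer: -75/14 ≈ -5.3571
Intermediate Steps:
l(G, R) = -R²/6 (l(G, R) = -R*R/6 = -R²/6)
O = 7 (O = 2 - 1*(-5) = 2 + 5 = 7)
S(T) = 4 - T²/6 (S(T) = 1*(-T²/6 + 4) = 1*(4 - T²/6) = 4 - T²/6)
(((67 - 1*66) - 379)/(-110 - 184))*S(O) = (((67 - 1*66) - 379)/(-110 - 184))*(4 - ⅙*7²) = (((67 - 66) - 379)/(-294))*(4 - ⅙*49) = ((1 - 379)*(-1/294))*(4 - 49/6) = -378*(-1/294)*(-25/6) = (9/7)*(-25/6) = -75/14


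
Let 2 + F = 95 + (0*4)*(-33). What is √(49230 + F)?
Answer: √49323 ≈ 222.09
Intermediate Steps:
F = 93 (F = -2 + (95 + (0*4)*(-33)) = -2 + (95 + 0*(-33)) = -2 + (95 + 0) = -2 + 95 = 93)
√(49230 + F) = √(49230 + 93) = √49323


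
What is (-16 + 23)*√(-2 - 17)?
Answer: 7*I*√19 ≈ 30.512*I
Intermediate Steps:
(-16 + 23)*√(-2 - 17) = 7*√(-19) = 7*(I*√19) = 7*I*√19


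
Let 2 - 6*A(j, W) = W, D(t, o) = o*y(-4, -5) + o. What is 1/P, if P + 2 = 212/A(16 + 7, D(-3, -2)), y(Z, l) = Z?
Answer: -1/320 ≈ -0.0031250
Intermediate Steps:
D(t, o) = -3*o (D(t, o) = o*(-4) + o = -4*o + o = -3*o)
A(j, W) = ⅓ - W/6
P = -320 (P = -2 + 212/(⅓ - (-1)*(-2)/2) = -2 + 212/(⅓ - ⅙*6) = -2 + 212/(⅓ - 1) = -2 + 212/(-⅔) = -2 + 212*(-3/2) = -2 - 318 = -320)
1/P = 1/(-320) = -1/320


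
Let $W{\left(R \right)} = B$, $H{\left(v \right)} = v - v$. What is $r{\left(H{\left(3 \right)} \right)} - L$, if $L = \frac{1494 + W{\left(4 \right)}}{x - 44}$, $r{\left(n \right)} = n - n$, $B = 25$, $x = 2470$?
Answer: $- \frac{1519}{2426} \approx -0.62613$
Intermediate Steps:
$H{\left(v \right)} = 0$
$W{\left(R \right)} = 25$
$r{\left(n \right)} = 0$
$L = \frac{1519}{2426}$ ($L = \frac{1494 + 25}{2470 - 44} = \frac{1519}{2426} \approx 0.62613$)
$r{\left(H{\left(3 \right)} \right)} - L = 0 - \frac{1519}{2426} = - \frac{1519}{2426}$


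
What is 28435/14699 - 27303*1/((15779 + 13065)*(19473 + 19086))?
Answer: 10541628710821/5449388668468 ≈ 1.9345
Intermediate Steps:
28435/14699 - 27303*1/((15779 + 13065)*(19473 + 19086)) = 28435*(1/14699) - 27303/(38559*28844) = 28435/14699 - 27303/1112195796 = 28435/14699 - 27303*1/1112195796 = 28435/14699 - 9101/370731932 = 10541628710821/5449388668468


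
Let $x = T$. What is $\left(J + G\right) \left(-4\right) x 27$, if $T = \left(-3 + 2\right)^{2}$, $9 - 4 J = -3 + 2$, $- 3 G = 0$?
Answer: $-270$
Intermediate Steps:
$G = 0$ ($G = \left(- \frac{1}{3}\right) 0 = 0$)
$J = \frac{5}{2}$ ($J = \frac{9}{4} - \frac{-3 + 2}{4} = \frac{9}{4} - - \frac{1}{4} = \frac{9}{4} + \frac{1}{4} = \frac{5}{2} \approx 2.5$)
$T = 1$ ($T = \left(-1\right)^{2} = 1$)
$x = 1$
$\left(J + G\right) \left(-4\right) x 27 = \left(\frac{5}{2} + 0\right) \left(-4\right) 1 \cdot 27 = \frac{5}{2} \left(-4\right) 1 \cdot 27 = \left(-10\right) 1 \cdot 27 = \left(-10\right) 27 = -270$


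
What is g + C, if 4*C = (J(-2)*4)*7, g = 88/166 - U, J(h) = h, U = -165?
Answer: 12577/83 ≈ 151.53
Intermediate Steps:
g = 13739/83 (g = 88/166 - 1*(-165) = 88*(1/166) + 165 = 44/83 + 165 = 13739/83 ≈ 165.53)
C = -14 (C = (-2*4*7)/4 = (-8*7)/4 = (1/4)*(-56) = -14)
g + C = 13739/83 - 14 = 12577/83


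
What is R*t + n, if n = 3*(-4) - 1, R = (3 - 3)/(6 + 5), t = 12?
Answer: -13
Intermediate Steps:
R = 0 (R = 0/11 = 0*(1/11) = 0)
n = -13 (n = -12 - 1 = -13)
R*t + n = 0*12 - 13 = 0 - 13 = -13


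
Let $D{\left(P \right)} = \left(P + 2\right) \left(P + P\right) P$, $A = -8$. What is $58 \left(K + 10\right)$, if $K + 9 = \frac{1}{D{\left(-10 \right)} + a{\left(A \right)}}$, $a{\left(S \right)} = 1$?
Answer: $\frac{92684}{1599} \approx 57.964$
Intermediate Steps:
$D{\left(P \right)} = 2 P^{2} \left(2 + P\right)$ ($D{\left(P \right)} = \left(2 + P\right) 2 P P = 2 P \left(2 + P\right) P = 2 P^{2} \left(2 + P\right)$)
$K = - \frac{14392}{1599}$ ($K = -9 + \frac{1}{2 \left(-10\right)^{2} \left(2 - 10\right) + 1} = -9 + \frac{1}{2 \cdot 100 \left(-8\right) + 1} = -9 + \frac{1}{-1600 + 1} = -9 + \frac{1}{-1599} = -9 - \frac{1}{1599} = - \frac{14392}{1599} \approx -9.0006$)
$58 \left(K + 10\right) = 58 \left(- \frac{14392}{1599} + 10\right) = 58 \cdot \frac{1598}{1599} = \frac{92684}{1599}$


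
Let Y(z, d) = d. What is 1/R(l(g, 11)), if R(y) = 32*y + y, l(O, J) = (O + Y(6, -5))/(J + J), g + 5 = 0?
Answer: -1/15 ≈ -0.066667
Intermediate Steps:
g = -5 (g = -5 + 0 = -5)
l(O, J) = (-5 + O)/(2*J) (l(O, J) = (O - 5)/(J + J) = (-5 + O)/((2*J)) = (-5 + O)*(1/(2*J)) = (-5 + O)/(2*J))
R(y) = 33*y
1/R(l(g, 11)) = 1/(33*((1/2)*(-5 - 5)/11)) = 1/(33*((1/2)*(1/11)*(-10))) = 1/(33*(-5/11)) = 1/(-15) = -1/15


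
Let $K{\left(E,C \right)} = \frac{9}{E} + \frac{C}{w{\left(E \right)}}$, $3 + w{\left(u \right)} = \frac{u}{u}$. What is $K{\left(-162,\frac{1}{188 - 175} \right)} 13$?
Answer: $- \frac{11}{9} \approx -1.2222$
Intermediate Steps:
$w{\left(u \right)} = -2$ ($w{\left(u \right)} = -3 + \frac{u}{u} = -3 + 1 = -2$)
$K{\left(E,C \right)} = \frac{9}{E} - \frac{C}{2}$ ($K{\left(E,C \right)} = \frac{9}{E} + \frac{C}{-2} = \frac{9}{E} + C \left(- \frac{1}{2}\right) = \frac{9}{E} - \frac{C}{2}$)
$K{\left(-162,\frac{1}{188 - 175} \right)} 13 = \left(\frac{9}{-162} - \frac{1}{2 \left(188 - 175\right)}\right) 13 = \left(9 \left(- \frac{1}{162}\right) - \frac{1}{2 \cdot 13}\right) 13 = \left(- \frac{1}{18} - \frac{1}{26}\right) 13 = \left(- \frac{11}{117}\right) 13 = - \frac{11}{9}$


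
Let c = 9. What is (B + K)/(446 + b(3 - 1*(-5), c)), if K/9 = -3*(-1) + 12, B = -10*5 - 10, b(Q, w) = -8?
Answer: 25/146 ≈ 0.17123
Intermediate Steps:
B = -60 (B = -50 - 10 = -60)
K = 135 (K = 9*(-3*(-1) + 12) = 9*(3 + 12) = 9*15 = 135)
(B + K)/(446 + b(3 - 1*(-5), c)) = (-60 + 135)/(446 - 8) = 75/438 = 75*(1/438) = 25/146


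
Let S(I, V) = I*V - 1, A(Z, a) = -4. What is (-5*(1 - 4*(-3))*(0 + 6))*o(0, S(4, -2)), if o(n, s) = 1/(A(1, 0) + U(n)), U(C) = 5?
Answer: -390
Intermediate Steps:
S(I, V) = -1 + I*V
o(n, s) = 1 (o(n, s) = 1/(-4 + 5) = 1/1 = 1)
(-5*(1 - 4*(-3))*(0 + 6))*o(0, S(4, -2)) = -5*(1 - 4*(-3))*(0 + 6)*1 = -5*(1 + 12)*6*1 = -65*6*1 = -5*78*1 = -390*1 = -390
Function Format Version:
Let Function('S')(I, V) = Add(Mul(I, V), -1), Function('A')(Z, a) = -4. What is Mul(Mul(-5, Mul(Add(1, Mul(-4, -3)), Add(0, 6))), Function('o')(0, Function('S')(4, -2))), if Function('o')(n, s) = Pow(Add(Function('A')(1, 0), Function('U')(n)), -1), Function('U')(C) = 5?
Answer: -390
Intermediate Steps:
Function('S')(I, V) = Add(-1, Mul(I, V))
Function('o')(n, s) = 1 (Function('o')(n, s) = Pow(Add(-4, 5), -1) = Pow(1, -1) = 1)
Mul(Mul(-5, Mul(Add(1, Mul(-4, -3)), Add(0, 6))), Function('o')(0, Function('S')(4, -2))) = Mul(Mul(-5, Mul(Add(1, Mul(-4, -3)), Add(0, 6))), 1) = Mul(Mul(-5, Mul(Add(1, 12), 6)), 1) = Mul(Mul(-5, Mul(13, 6)), 1) = Mul(Mul(-5, 78), 1) = Mul(-390, 1) = -390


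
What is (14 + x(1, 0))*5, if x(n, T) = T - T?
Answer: 70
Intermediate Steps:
x(n, T) = 0
(14 + x(1, 0))*5 = (14 + 0)*5 = 14*5 = 70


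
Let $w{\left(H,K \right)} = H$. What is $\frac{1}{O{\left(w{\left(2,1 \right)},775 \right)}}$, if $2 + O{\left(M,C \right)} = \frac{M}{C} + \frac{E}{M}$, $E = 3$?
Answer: $- \frac{1550}{771} \approx -2.0104$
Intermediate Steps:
$O{\left(M,C \right)} = -2 + \frac{3}{M} + \frac{M}{C}$ ($O{\left(M,C \right)} = -2 + \left(\frac{M}{C} + \frac{3}{M}\right) = -2 + \left(\frac{3}{M} + \frac{M}{C}\right) = -2 + \frac{3}{M} + \frac{M}{C}$)
$\frac{1}{O{\left(w{\left(2,1 \right)},775 \right)}} = \frac{1}{-2 + \frac{3}{2} + \frac{2}{775}} = \frac{1}{- \frac{771}{1550}} = - \frac{1550}{771}$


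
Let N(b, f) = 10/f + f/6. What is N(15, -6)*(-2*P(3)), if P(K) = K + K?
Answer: 32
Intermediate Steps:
P(K) = 2*K
N(b, f) = 10/f + f/6 (N(b, f) = 10/f + f*(⅙) = 10/f + f/6)
N(15, -6)*(-2*P(3)) = (10/(-6) + (⅙)*(-6))*(-4*3) = (10*(-⅙) - 1)*(-2*6) = (-5/3 - 1)*(-12) = -8/3*(-12) = 32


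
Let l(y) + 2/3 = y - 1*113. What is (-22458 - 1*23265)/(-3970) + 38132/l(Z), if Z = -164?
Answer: -416064861/3307010 ≈ -125.81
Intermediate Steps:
l(y) = -341/3 + y (l(y) = -2/3 + (y - 1*113) = -2/3 + (y - 113) = -2/3 + (-113 + y) = -341/3 + y)
(-22458 - 1*23265)/(-3970) + 38132/l(Z) = (-22458 - 1*23265)/(-3970) + 38132/(-341/3 - 164) = (-22458 - 23265)*(-1/3970) + 38132/(-833/3) = -45723*(-1/3970) + 38132*(-3/833) = 45723/3970 - 114396/833 = -416064861/3307010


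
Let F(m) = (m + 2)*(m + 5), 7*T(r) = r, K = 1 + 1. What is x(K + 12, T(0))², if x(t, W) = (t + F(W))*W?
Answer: 0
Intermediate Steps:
K = 2
T(r) = r/7
F(m) = (2 + m)*(5 + m)
x(t, W) = W*(10 + t + W² + 7*W) (x(t, W) = (t + (10 + W² + 7*W))*W = (10 + t + W² + 7*W)*W = W*(10 + t + W² + 7*W))
x(K + 12, T(0))² = (((⅐)*0)*(10 + (2 + 12) + ((⅐)*0)² + 7*((⅐)*0)))² = (0*(10 + 14 + 0² + 7*0))² = (0*(10 + 14 + 0 + 0))² = (0*24)² = 0² = 0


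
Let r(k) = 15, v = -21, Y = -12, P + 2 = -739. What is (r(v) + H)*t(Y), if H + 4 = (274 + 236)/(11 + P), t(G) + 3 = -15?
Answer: -13536/73 ≈ -185.42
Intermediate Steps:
P = -741 (P = -2 - 739 = -741)
t(G) = -18 (t(G) = -3 - 15 = -18)
H = -343/73 (H = -4 + (274 + 236)/(11 - 741) = -4 + 510/(-730) = -4 + 510*(-1/730) = -4 - 51/73 = -343/73 ≈ -4.6986)
(r(v) + H)*t(Y) = (15 - 343/73)*(-18) = (752/73)*(-18) = -13536/73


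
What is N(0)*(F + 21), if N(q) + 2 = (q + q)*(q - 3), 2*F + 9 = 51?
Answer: -84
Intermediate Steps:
F = 21 (F = -9/2 + (½)*51 = -9/2 + 51/2 = 21)
N(q) = -2 + 2*q*(-3 + q) (N(q) = -2 + (q + q)*(q - 3) = -2 + (2*q)*(-3 + q) = -2 + 2*q*(-3 + q))
N(0)*(F + 21) = (-2 - 6*0 + 2*0²)*(21 + 21) = (-2 + 0 + 2*0)*42 = (-2 + 0 + 0)*42 = -2*42 = -84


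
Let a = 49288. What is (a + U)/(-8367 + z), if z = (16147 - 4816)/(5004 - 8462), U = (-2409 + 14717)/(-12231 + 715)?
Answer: -163560028450/27776992181 ≈ -5.8883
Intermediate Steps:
U = -3077/2879 (U = 12308/(-11516) = 12308*(-1/11516) = -3077/2879 ≈ -1.0688)
z = -11331/3458 (z = 11331/(-3458) = 11331*(-1/3458) = -11331/3458 ≈ -3.2767)
(a + U)/(-8367 + z) = (49288 - 3077/2879)/(-8367 - 11331/3458) = 141897075/(2879*(-28944417/3458)) = (141897075/2879)*(-3458/28944417) = -163560028450/27776992181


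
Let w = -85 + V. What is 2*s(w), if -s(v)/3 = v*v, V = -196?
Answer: -473766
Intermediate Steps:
w = -281 (w = -85 - 196 = -281)
s(v) = -3*v² (s(v) = -3*v*v = -3*v²)
2*s(w) = 2*(-3*(-281)²) = 2*(-3*78961) = 2*(-236883) = -473766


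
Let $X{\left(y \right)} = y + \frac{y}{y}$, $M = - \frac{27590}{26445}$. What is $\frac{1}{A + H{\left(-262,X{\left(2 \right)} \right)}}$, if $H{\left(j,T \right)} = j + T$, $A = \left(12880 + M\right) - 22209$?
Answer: $- \frac{5289}{50716450} \approx -0.00010429$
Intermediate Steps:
$M = - \frac{5518}{5289}$ ($M = \left(-27590\right) \frac{1}{26445} = - \frac{5518}{5289} \approx -1.0433$)
$X{\left(y \right)} = 1 + y$ ($X{\left(y \right)} = y + 1 = 1 + y$)
$A = - \frac{49346599}{5289}$ ($A = \left(12880 - \frac{5518}{5289}\right) - 22209 = \frac{68116802}{5289} - 22209 = - \frac{49346599}{5289} \approx -9330.0$)
$H{\left(j,T \right)} = T + j$
$\frac{1}{A + H{\left(-262,X{\left(2 \right)} \right)}} = \frac{1}{- \frac{49346599}{5289} + \left(\left(1 + 2\right) - 262\right)} = \frac{1}{- \frac{49346599}{5289} + \left(3 - 262\right)} = \frac{1}{- \frac{49346599}{5289} - 259} = \frac{1}{- \frac{50716450}{5289}} = - \frac{5289}{50716450}$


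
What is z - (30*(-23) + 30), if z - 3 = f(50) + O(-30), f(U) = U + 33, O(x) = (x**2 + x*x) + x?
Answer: 2516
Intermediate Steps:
O(x) = x + 2*x**2 (O(x) = (x**2 + x**2) + x = 2*x**2 + x = x + 2*x**2)
f(U) = 33 + U
z = 1856 (z = 3 + ((33 + 50) - 30*(1 + 2*(-30))) = 3 + (83 - 30*(1 - 60)) = 3 + (83 - 30*(-59)) = 3 + (83 + 1770) = 3 + 1853 = 1856)
z - (30*(-23) + 30) = 1856 - (30*(-23) + 30) = 1856 - (-690 + 30) = 1856 - 1*(-660) = 1856 + 660 = 2516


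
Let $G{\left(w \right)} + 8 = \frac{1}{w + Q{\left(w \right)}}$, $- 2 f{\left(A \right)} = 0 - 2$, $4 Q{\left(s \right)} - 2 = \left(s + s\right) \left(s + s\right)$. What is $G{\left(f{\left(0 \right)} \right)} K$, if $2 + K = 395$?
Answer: $- \frac{14934}{5} \approx -2986.8$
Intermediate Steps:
$K = 393$ ($K = -2 + 395 = 393$)
$Q{\left(s \right)} = \frac{1}{2} + s^{2}$ ($Q{\left(s \right)} = \frac{1}{2} + \frac{\left(s + s\right) \left(s + s\right)}{4} = \frac{1}{2} + \frac{2 s 2 s}{4} = \frac{1}{2} + \frac{4 s^{2}}{4} = \frac{1}{2} + s^{2}$)
$f{\left(A \right)} = 1$ ($f{\left(A \right)} = - \frac{0 - 2}{2} = \left(- \frac{1}{2}\right) \left(-2\right) = 1$)
$G{\left(w \right)} = -8 + \frac{1}{\frac{1}{2} + w + w^{2}}$ ($G{\left(w \right)} = -8 + \frac{1}{w + \left(\frac{1}{2} + w^{2}\right)} = -8 + \frac{1}{\frac{1}{2} + w + w^{2}}$)
$G{\left(f{\left(0 \right)} \right)} K = \frac{2 \left(-3 - 8 - 8 \cdot 1^{2}\right)}{1 + 2 \cdot 1 + 2 \cdot 1^{2}} \cdot 393 = \frac{2 \left(-3 - 8 - 8\right)}{1 + 2 + 2 \cdot 1} \cdot 393 = \frac{2 \left(-3 - 8 - 8\right)}{1 + 2 + 2} \cdot 393 = 2 \cdot \frac{1}{5} \left(-19\right) 393 = \left(- \frac{38}{5}\right) 393 = - \frac{14934}{5}$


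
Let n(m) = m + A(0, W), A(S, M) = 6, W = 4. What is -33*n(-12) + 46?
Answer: 244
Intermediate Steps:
n(m) = 6 + m (n(m) = m + 6 = 6 + m)
-33*n(-12) + 46 = -33*(6 - 12) + 46 = -33*(-6) + 46 = 198 + 46 = 244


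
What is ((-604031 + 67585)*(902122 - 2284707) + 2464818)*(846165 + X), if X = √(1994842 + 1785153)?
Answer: 627587598406413120 + 741684657728*√3779995 ≈ 6.2903e+17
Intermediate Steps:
X = √3779995 ≈ 1944.2
((-604031 + 67585)*(902122 - 2284707) + 2464818)*(846165 + X) = ((-604031 + 67585)*(902122 - 2284707) + 2464818)*(846165 + √3779995) = (-536446*(-1382585) + 2464818)*(846165 + √3779995) = (741682192910 + 2464818)*(846165 + √3779995) = 741684657728*(846165 + √3779995) = 627587598406413120 + 741684657728*√3779995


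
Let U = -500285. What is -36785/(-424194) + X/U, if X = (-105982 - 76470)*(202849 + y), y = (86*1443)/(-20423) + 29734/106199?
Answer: 2619212484474729183446953/35406142699449157410 ≈ 73976.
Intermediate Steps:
y = -967063540/166838629 (y = 124098*(-1/20423) + 29734*(1/106199) = -9546/1571 + 29734/106199 = -967063540/166838629 ≈ -5.7964)
X = -6174555543327239412/166838629 (X = (-105982 - 76470)*(202849 - 967063540/166838629) = -182452*33842081990481/166838629 = -6174555543327239412/166838629 ≈ -3.7009e+10)
-36785/(-424194) + X/U = -36785/(-424194) - 6174555543327239412/166838629/(-500285) = -36785*(-1/424194) - 6174555543327239412/166838629*(-1/500285) = 36785/424194 + 6174555543327239412/83466863509265 = 2619212484474729183446953/35406142699449157410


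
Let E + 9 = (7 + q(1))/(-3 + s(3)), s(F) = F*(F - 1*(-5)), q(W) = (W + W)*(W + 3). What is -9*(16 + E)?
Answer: -486/7 ≈ -69.429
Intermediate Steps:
q(W) = 2*W*(3 + W) (q(W) = (2*W)*(3 + W) = 2*W*(3 + W))
s(F) = F*(5 + F) (s(F) = F*(F + 5) = F*(5 + F))
E = -58/7 (E = -9 + (7 + 2*1*(3 + 1))/(-3 + 3*(5 + 3)) = -9 + (7 + 2*1*4)/(-3 + 3*8) = -9 + (7 + 8)/(-3 + 24) = -9 + 15/21 = -9 + 15*(1/21) = -9 + 5/7 = -58/7 ≈ -8.2857)
-9*(16 + E) = -9*(16 - 58/7) = -9*54/7 = -486/7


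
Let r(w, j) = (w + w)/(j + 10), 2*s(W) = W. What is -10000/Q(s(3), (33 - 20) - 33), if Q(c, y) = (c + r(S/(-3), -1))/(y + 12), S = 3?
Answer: 1440000/23 ≈ 62609.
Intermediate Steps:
s(W) = W/2
r(w, j) = 2*w/(10 + j) (r(w, j) = (2*w)/(10 + j) = 2*w/(10 + j))
Q(c, y) = (-2/9 + c)/(12 + y) (Q(c, y) = (c + 2*(3/(-3))/(10 - 1))/(y + 12) = (c + 2*(3*(-⅓))/9)/(12 + y) = (c + 2*(-1)*(⅑))/(12 + y) = (c - 2/9)/(12 + y) = (-2/9 + c)/(12 + y))
-10000/Q(s(3), (33 - 20) - 33) = -10000*(12 + ((33 - 20) - 33))/(-2/9 + (½)*3) = -10000*(12 + (13 - 33))/(-2/9 + 3/2) = -10000/((23/18)/(12 - 20)) = -10000/((23/18)/(-8)) = -10000/((-⅛*23/18)) = -10000/(-23/144) = -10000*(-144/23) = 1440000/23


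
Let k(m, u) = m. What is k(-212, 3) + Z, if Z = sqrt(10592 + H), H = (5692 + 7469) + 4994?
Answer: -212 + sqrt(28747) ≈ -42.451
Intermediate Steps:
H = 18155 (H = 13161 + 4994 = 18155)
Z = sqrt(28747) (Z = sqrt(10592 + 18155) = sqrt(28747) ≈ 169.55)
k(-212, 3) + Z = -212 + sqrt(28747)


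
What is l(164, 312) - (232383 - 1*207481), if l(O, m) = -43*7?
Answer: -25203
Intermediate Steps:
l(O, m) = -301
l(164, 312) - (232383 - 1*207481) = -301 - (232383 - 1*207481) = -301 - (232383 - 207481) = -301 - 1*24902 = -301 - 24902 = -25203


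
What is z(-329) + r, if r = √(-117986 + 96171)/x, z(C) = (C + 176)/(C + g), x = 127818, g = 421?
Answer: -153/92 + I*√21815/127818 ≈ -1.663 + 0.0011555*I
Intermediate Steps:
z(C) = (176 + C)/(421 + C) (z(C) = (C + 176)/(C + 421) = (176 + C)/(421 + C))
r = I*√21815/127818 (r = √(-117986 + 96171)/127818 = √(-21815)*(1/127818) = (I*√21815)*(1/127818) = I*√21815/127818 ≈ 0.0011555*I)
z(-329) + r = (176 - 329)/(421 - 329) + I*√21815/127818 = -153/92 + I*√21815/127818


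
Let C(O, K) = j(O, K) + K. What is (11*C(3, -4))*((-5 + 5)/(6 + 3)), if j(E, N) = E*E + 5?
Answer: 0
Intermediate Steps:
j(E, N) = 5 + E² (j(E, N) = E² + 5 = 5 + E²)
C(O, K) = 5 + K + O² (C(O, K) = (5 + O²) + K = 5 + K + O²)
(11*C(3, -4))*((-5 + 5)/(6 + 3)) = (11*(5 - 4 + 3²))*((-5 + 5)/(6 + 3)) = (11*(5 - 4 + 9))*(0/9) = (11*10)*(0*(⅑)) = 110*0 = 0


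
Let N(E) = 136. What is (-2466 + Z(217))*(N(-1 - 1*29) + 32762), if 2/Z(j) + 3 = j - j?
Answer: -81148400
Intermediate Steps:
Z(j) = -⅔ (Z(j) = 2/(-3 + (j - j)) = 2/(-3 + 0) = 2/(-3) = 2*(-⅓) = -⅔)
(-2466 + Z(217))*(N(-1 - 1*29) + 32762) = (-2466 - ⅔)*(136 + 32762) = -7400/3*32898 = -81148400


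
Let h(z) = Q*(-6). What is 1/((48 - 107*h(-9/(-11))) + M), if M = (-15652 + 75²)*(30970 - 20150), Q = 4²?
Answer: -1/108481820 ≈ -9.2181e-9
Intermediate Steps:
Q = 16
h(z) = -96 (h(z) = 16*(-6) = -96)
M = -108492140 (M = (-15652 + 5625)*10820 = -10027*10820 = -108492140)
1/((48 - 107*h(-9/(-11))) + M) = 1/((48 - 107*(-96)) - 108492140) = 1/((48 + 10272) - 108492140) = 1/(10320 - 108492140) = 1/(-108481820) = -1/108481820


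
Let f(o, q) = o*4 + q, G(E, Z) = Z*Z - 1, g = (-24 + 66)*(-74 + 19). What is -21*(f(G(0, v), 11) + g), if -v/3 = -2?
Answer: 45339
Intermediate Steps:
v = 6 (v = -3*(-2) = 6)
g = -2310 (g = 42*(-55) = -2310)
G(E, Z) = -1 + Z² (G(E, Z) = Z² - 1 = -1 + Z²)
f(o, q) = q + 4*o (f(o, q) = 4*o + q = q + 4*o)
-21*(f(G(0, v), 11) + g) = -21*((11 + 4*(-1 + 6²)) - 2310) = -21*((11 + 4*(-1 + 36)) - 2310) = -21*((11 + 4*35) - 2310) = -21*((11 + 140) - 2310) = -21*(151 - 2310) = -21*(-2159) = 45339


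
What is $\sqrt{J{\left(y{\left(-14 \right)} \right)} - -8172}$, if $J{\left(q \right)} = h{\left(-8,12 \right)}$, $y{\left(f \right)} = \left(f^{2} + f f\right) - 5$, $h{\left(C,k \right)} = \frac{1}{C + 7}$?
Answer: $\sqrt{8171} \approx 90.394$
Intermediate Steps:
$h{\left(C,k \right)} = \frac{1}{7 + C}$
$y{\left(f \right)} = -5 + 2 f^{2}$ ($y{\left(f \right)} = \left(f^{2} + f^{2}\right) - 5 = 2 f^{2} - 5 = -5 + 2 f^{2}$)
$J{\left(q \right)} = -1$ ($J{\left(q \right)} = \frac{1}{7 - 8} = \frac{1}{-1} = -1$)
$\sqrt{J{\left(y{\left(-14 \right)} \right)} - -8172} = \sqrt{-1 - -8172} = \sqrt{-1 + 8172} = \sqrt{8171}$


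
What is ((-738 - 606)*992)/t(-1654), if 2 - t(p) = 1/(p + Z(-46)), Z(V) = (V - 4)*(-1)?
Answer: -2138529792/3209 ≈ -6.6642e+5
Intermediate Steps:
Z(V) = 4 - V (Z(V) = (-4 + V)*(-1) = 4 - V)
t(p) = 2 - 1/(50 + p) (t(p) = 2 - 1/(p + (4 - 1*(-46))) = 2 - 1/(p + (4 + 46)) = 2 - 1/(p + 50) = 2 - 1/(50 + p))
((-738 - 606)*992)/t(-1654) = ((-738 - 606)*992)/(((99 + 2*(-1654))/(50 - 1654))) = (-1344*992)/(((99 - 3308)/(-1604))) = -1333248/((-1/1604*(-3209))) = -1333248/3209/1604 = -1333248*1604/3209 = -2138529792/3209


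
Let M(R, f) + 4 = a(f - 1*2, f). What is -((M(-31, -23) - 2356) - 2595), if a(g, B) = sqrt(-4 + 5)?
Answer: 4954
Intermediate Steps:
a(g, B) = 1 (a(g, B) = sqrt(1) = 1)
M(R, f) = -3 (M(R, f) = -4 + 1 = -3)
-((M(-31, -23) - 2356) - 2595) = -((-3 - 2356) - 2595) = -(-2359 - 2595) = -1*(-4954) = 4954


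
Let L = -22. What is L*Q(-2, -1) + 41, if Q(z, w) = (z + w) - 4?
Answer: 195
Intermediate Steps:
Q(z, w) = -4 + w + z (Q(z, w) = (w + z) - 4 = -4 + w + z)
L*Q(-2, -1) + 41 = -22*(-4 - 1 - 2) + 41 = -22*(-7) + 41 = 154 + 41 = 195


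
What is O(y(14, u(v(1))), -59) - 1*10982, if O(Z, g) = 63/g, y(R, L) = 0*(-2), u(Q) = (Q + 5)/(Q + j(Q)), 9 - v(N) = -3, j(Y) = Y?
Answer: -648001/59 ≈ -10983.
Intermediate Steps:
v(N) = 12 (v(N) = 9 - 1*(-3) = 9 + 3 = 12)
u(Q) = (5 + Q)/(2*Q) (u(Q) = (Q + 5)/(Q + Q) = (5 + Q)/((2*Q)) = (5 + Q)*(1/(2*Q)) = (5 + Q)/(2*Q))
y(R, L) = 0
O(y(14, u(v(1))), -59) - 1*10982 = 63/(-59) - 1*10982 = 63*(-1/59) - 10982 = -63/59 - 10982 = -648001/59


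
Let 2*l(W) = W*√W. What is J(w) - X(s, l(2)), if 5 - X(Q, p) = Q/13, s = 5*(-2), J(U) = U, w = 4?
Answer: -23/13 ≈ -1.7692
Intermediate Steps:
s = -10
l(W) = W^(3/2)/2 (l(W) = (W*√W)/2 = W^(3/2)/2)
X(Q, p) = 5 - Q/13
J(w) - X(s, l(2)) = 4 - (5 - 1/13*(-10)) = 4 - (5 + 10/13) = 4 - 1*75/13 = 4 - 75/13 = -23/13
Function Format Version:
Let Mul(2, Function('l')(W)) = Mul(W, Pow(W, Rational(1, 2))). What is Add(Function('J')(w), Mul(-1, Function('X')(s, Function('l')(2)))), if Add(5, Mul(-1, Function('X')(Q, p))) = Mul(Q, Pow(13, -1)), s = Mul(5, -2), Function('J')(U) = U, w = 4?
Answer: Rational(-23, 13) ≈ -1.7692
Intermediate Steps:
s = -10
Function('l')(W) = Mul(Rational(1, 2), Pow(W, Rational(3, 2))) (Function('l')(W) = Mul(Rational(1, 2), Mul(W, Pow(W, Rational(1, 2)))) = Mul(Rational(1, 2), Pow(W, Rational(3, 2))))
Function('X')(Q, p) = Add(5, Mul(Rational(-1, 13), Q)) (Function('X')(Q, p) = Add(5, Mul(-1, Mul(Q, Pow(13, -1)))) = Add(5, Mul(-1, Mul(Q, Rational(1, 13)))) = Add(5, Mul(-1, Mul(Rational(1, 13), Q))) = Add(5, Mul(Rational(-1, 13), Q)))
Add(Function('J')(w), Mul(-1, Function('X')(s, Function('l')(2)))) = Add(4, Mul(-1, Add(5, Mul(Rational(-1, 13), -10)))) = Add(4, Mul(-1, Add(5, Rational(10, 13)))) = Add(4, Mul(-1, Rational(75, 13))) = Add(4, Rational(-75, 13)) = Rational(-23, 13)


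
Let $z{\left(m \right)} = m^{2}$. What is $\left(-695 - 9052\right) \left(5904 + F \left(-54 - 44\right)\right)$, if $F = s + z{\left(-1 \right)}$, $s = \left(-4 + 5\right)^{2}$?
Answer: $-55635876$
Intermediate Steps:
$s = 1$ ($s = 1^{2} = 1$)
$F = 2$ ($F = 1 + \left(-1\right)^{2} = 1 + 1 = 2$)
$\left(-695 - 9052\right) \left(5904 + F \left(-54 - 44\right)\right) = \left(-695 - 9052\right) \left(5904 + 2 \left(-54 - 44\right)\right) = - 9747 \left(5904 + 2 \left(-98\right)\right) = - 9747 \left(5904 - 196\right) = \left(-9747\right) 5708 = -55635876$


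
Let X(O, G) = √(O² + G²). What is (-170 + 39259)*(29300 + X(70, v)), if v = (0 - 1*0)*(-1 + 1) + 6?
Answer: 1145307700 + 78178*√1234 ≈ 1.1481e+9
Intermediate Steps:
v = 6 (v = (0 + 0)*0 + 6 = 0*0 + 6 = 0 + 6 = 6)
X(O, G) = √(G² + O²)
(-170 + 39259)*(29300 + X(70, v)) = (-170 + 39259)*(29300 + √(6² + 70²)) = 39089*(29300 + √(36 + 4900)) = 39089*(29300 + √4936) = 39089*(29300 + 2*√1234) = 1145307700 + 78178*√1234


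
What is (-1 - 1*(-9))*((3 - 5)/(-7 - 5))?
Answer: 4/3 ≈ 1.3333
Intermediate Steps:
(-1 - 1*(-9))*((3 - 5)/(-7 - 5)) = (-1 + 9)*(-2/(-12)) = 8*(-2*(-1/12)) = 8*(⅙) = 4/3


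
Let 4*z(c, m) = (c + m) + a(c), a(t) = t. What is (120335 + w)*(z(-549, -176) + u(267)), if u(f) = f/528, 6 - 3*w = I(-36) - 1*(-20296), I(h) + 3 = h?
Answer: -9535489559/264 ≈ -3.6119e+7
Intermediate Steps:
I(h) = -3 + h
z(c, m) = c/2 + m/4 (z(c, m) = ((c + m) + c)/4 = (m + 2*c)/4 = c/2 + m/4)
w = -20251/3 (w = 2 - ((-3 - 36) - 1*(-20296))/3 = 2 - (-39 + 20296)/3 = 2 - ⅓*20257 = 2 - 20257/3 = -20251/3 ≈ -6750.3)
u(f) = f/528 (u(f) = f*(1/528) = f/528)
(120335 + w)*(z(-549, -176) + u(267)) = (120335 - 20251/3)*(((½)*(-549) + (¼)*(-176)) + (1/528)*267) = 340754*((-549/2 - 44) + 89/176)/3 = 340754*(-637/2 + 89/176)/3 = (340754/3)*(-55967/176) = -9535489559/264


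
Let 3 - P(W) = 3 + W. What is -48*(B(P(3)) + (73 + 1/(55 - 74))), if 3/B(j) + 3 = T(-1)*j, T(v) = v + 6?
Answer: -66376/19 ≈ -3493.5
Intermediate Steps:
T(v) = 6 + v
P(W) = -W (P(W) = 3 - (3 + W) = 3 + (-3 - W) = -W)
B(j) = 3/(-3 + 5*j) (B(j) = 3/(-3 + (6 - 1)*j) = 3/(-3 + 5*j))
-48*(B(P(3)) + (73 + 1/(55 - 74))) = -48*(3/(-3 + 5*(-1*3)) + (73 + 1/(55 - 74))) = -48*(3/(-3 + 5*(-3)) + (73 + 1/(-19))) = -48*(3/(-3 - 15) + (73 - 1/19)) = -48*(3/(-18) + 1386/19) = -48*(3*(-1/18) + 1386/19) = -48*(-⅙ + 1386/19) = -48*8297/114 = -66376/19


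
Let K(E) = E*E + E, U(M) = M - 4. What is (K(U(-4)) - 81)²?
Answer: 625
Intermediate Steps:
U(M) = -4 + M
K(E) = E + E² (K(E) = E² + E = E + E²)
(K(U(-4)) - 81)² = ((-4 - 4)*(1 + (-4 - 4)) - 81)² = (-8*(1 - 8) - 81)² = (-8*(-7) - 81)² = (56 - 81)² = (-25)² = 625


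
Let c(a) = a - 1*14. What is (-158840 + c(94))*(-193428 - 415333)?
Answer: 96646896360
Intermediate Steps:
c(a) = -14 + a (c(a) = a - 14 = -14 + a)
(-158840 + c(94))*(-193428 - 415333) = (-158840 + (-14 + 94))*(-193428 - 415333) = (-158840 + 80)*(-608761) = -158760*(-608761) = 96646896360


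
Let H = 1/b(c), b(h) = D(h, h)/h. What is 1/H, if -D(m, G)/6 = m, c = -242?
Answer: -6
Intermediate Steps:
D(m, G) = -6*m
b(h) = -6 (b(h) = (-6*h)/h = -6)
H = -1/6 (H = 1/(-6) = -1/6 ≈ -0.16667)
1/H = 1/(-1/6) = -6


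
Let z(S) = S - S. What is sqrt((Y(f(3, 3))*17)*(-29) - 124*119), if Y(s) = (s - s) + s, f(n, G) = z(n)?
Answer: 2*I*sqrt(3689) ≈ 121.47*I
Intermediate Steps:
z(S) = 0
f(n, G) = 0
Y(s) = s (Y(s) = 0 + s = s)
sqrt((Y(f(3, 3))*17)*(-29) - 124*119) = sqrt((0*17)*(-29) - 124*119) = sqrt(0*(-29) - 14756) = sqrt(0 - 14756) = sqrt(-14756) = 2*I*sqrt(3689)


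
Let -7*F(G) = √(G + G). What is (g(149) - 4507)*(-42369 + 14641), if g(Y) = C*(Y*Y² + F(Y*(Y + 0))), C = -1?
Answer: 91847779968 - 4131472*√2/7 ≈ 9.1847e+10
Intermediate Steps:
F(G) = -√2*√G/7 (F(G) = -√(G + G)/7 = -√2*√G/7)
g(Y) = -Y³ + √2*√(Y²)/7 (g(Y) = -(Y*Y² - √2*√(Y*(Y + 0))/7) = -(Y³ - √2*√(Y*Y)/7) = -(Y³ - √2*√(Y²)/7) = -Y³ + √2*√(Y²)/7)
(g(149) - 4507)*(-42369 + 14641) = ((-1*149³ + √2*√(149²)/7) - 4507)*(-42369 + 14641) = ((-1*3307949 + √2*√22201/7) - 4507)*(-27728) = ((-3307949 + (⅐)*√2*149) - 4507)*(-27728) = ((-3307949 + 149*√2/7) - 4507)*(-27728) = (-3312456 + 149*√2/7)*(-27728) = 91847779968 - 4131472*√2/7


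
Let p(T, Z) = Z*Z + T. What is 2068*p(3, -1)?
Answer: 8272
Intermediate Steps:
p(T, Z) = T + Z² (p(T, Z) = Z² + T = T + Z²)
2068*p(3, -1) = 2068*(3 + (-1)²) = 2068*(3 + 1) = 2068*4 = 8272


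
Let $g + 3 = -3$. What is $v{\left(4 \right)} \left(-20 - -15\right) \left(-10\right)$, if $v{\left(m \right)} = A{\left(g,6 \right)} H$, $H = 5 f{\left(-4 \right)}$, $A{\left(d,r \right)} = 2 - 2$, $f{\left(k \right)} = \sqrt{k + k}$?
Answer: $0$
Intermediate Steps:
$g = -6$ ($g = -3 - 3 = -6$)
$f{\left(k \right)} = \sqrt{2} \sqrt{k}$ ($f{\left(k \right)} = \sqrt{2 k} = \sqrt{2} \sqrt{k}$)
$A{\left(d,r \right)} = 0$ ($A{\left(d,r \right)} = 2 - 2 = 0$)
$H = 10 i \sqrt{2}$ ($H = 5 \sqrt{2} \sqrt{-4} = 5 \sqrt{2} \cdot 2 i = 5 \cdot 2 i \sqrt{2} = 10 i \sqrt{2} \approx 14.142 i$)
$v{\left(m \right)} = 0$ ($v{\left(m \right)} = 0 \cdot 10 i \sqrt{2} = 0$)
$v{\left(4 \right)} \left(-20 - -15\right) \left(-10\right) = 0 \left(-20 - -15\right) \left(-10\right) = 0 \left(-20 + 15\right) \left(-10\right) = 0 \left(-5\right) \left(-10\right) = 0 \left(-10\right) = 0$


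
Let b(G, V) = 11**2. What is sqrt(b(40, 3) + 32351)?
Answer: 6*sqrt(902) ≈ 180.20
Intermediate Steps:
b(G, V) = 121
sqrt(b(40, 3) + 32351) = sqrt(121 + 32351) = sqrt(32472) = 6*sqrt(902)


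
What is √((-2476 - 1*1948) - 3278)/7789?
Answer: I*√7702/7789 ≈ 0.011267*I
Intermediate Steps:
√((-2476 - 1*1948) - 3278)/7789 = √((-2476 - 1948) - 3278)*(1/7789) = √(-4424 - 3278)*(1/7789) = √(-7702)*(1/7789) = (I*√7702)*(1/7789) = I*√7702/7789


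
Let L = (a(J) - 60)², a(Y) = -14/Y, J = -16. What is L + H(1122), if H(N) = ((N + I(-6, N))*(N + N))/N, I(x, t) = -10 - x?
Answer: 366833/64 ≈ 5731.8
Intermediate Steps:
L = 223729/64 (L = (-14/(-16) - 60)² = (-14*(-1/16) - 60)² = (7/8 - 60)² = (-473/8)² = 223729/64 ≈ 3495.8)
H(N) = -8 + 2*N (H(N) = ((N + (-10 - 1*(-6)))*(N + N))/N = ((N + (-10 + 6))*(2*N))/N = ((N - 4)*(2*N))/N = ((-4 + N)*(2*N))/N = (2*N*(-4 + N))/N = -8 + 2*N)
L + H(1122) = 223729/64 + (-8 + 2*1122) = 223729/64 + (-8 + 2244) = 223729/64 + 2236 = 366833/64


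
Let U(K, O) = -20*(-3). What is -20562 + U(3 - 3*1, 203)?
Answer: -20502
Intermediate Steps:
U(K, O) = 60
-20562 + U(3 - 3*1, 203) = -20562 + 60 = -20502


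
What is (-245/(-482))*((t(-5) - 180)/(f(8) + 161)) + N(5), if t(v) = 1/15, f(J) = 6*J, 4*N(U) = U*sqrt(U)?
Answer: -132251/302214 + 5*sqrt(5)/4 ≈ 2.3575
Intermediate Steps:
N(U) = U**(3/2)/4 (N(U) = (U*sqrt(U))/4 = U**(3/2)/4)
t(v) = 1/15
(-245/(-482))*((t(-5) - 180)/(f(8) + 161)) + N(5) = (-245/(-482))*((1/15 - 180)/(6*8 + 161)) + 5**(3/2)/4 = (-245*(-1/482))*(-2699/(15*(48 + 161))) + (5*sqrt(5))/4 = 245*(-2699/15/209)/482 + 5*sqrt(5)/4 = 245*(-2699/15*1/209)/482 + 5*sqrt(5)/4 = (245/482)*(-2699/3135) + 5*sqrt(5)/4 = -132251/302214 + 5*sqrt(5)/4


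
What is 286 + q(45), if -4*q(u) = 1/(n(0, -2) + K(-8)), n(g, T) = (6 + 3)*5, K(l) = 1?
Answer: 52623/184 ≈ 285.99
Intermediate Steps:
n(g, T) = 45 (n(g, T) = 9*5 = 45)
q(u) = -1/184 (q(u) = -1/(4*(45 + 1)) = -1/4/46 = -1/4*1/46 = -1/184)
286 + q(45) = 286 - 1/184 = 52623/184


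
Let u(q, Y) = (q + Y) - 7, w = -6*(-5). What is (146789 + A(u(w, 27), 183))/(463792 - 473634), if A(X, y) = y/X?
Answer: -1048519/70300 ≈ -14.915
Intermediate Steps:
w = 30
u(q, Y) = -7 + Y + q (u(q, Y) = (Y + q) - 7 = -7 + Y + q)
(146789 + A(u(w, 27), 183))/(463792 - 473634) = (146789 + 183/(-7 + 27 + 30))/(463792 - 473634) = (146789 + 183/50)/(-9842) = (146789 + 183*(1/50))*(-1/9842) = (146789 + 183/50)*(-1/9842) = (7339633/50)*(-1/9842) = -1048519/70300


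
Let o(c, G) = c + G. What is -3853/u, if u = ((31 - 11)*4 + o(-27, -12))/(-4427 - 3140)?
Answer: 29155651/41 ≈ 7.1111e+5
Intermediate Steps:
o(c, G) = G + c
u = -41/7567 (u = ((31 - 11)*4 + (-12 - 27))/(-4427 - 3140) = (20*4 - 39)/(-7567) = (80 - 39)*(-1/7567) = 41*(-1/7567) = -41/7567 ≈ -0.0054183)
-3853/u = -3853/(-41/7567) = -3853*(-7567/41) = 29155651/41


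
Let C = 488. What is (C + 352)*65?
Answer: 54600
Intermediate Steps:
(C + 352)*65 = (488 + 352)*65 = 840*65 = 54600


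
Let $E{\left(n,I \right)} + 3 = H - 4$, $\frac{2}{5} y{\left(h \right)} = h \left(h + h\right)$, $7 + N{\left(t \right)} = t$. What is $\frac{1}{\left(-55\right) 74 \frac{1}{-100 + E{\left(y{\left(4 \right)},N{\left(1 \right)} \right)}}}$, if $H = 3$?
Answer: $\frac{52}{2035} \approx 0.025553$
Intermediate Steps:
$N{\left(t \right)} = -7 + t$
$y{\left(h \right)} = 5 h^{2}$ ($y{\left(h \right)} = \frac{5 h \left(h + h\right)}{2} = \frac{5 h 2 h}{2} = \frac{5 \cdot 2 h^{2}}{2} = 5 h^{2}$)
$E{\left(n,I \right)} = -4$ ($E{\left(n,I \right)} = -3 + \left(3 - 4\right) = -3 - 1 = -4$)
$\frac{1}{\left(-55\right) 74 \frac{1}{-100 + E{\left(y{\left(4 \right)},N{\left(1 \right)} \right)}}} = \frac{1}{\left(-55\right) 74 \frac{1}{-100 - 4}} = \frac{1}{\left(-4070\right) \frac{1}{-104}} = \frac{1}{\left(-4070\right) \left(- \frac{1}{104}\right)} = \frac{1}{\frac{2035}{52}} = \frac{52}{2035}$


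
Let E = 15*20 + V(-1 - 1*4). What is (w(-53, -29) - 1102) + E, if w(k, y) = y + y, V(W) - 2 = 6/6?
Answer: -857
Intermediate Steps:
V(W) = 3 (V(W) = 2 + 6/6 = 2 + 6*(⅙) = 2 + 1 = 3)
E = 303 (E = 15*20 + 3 = 300 + 3 = 303)
w(k, y) = 2*y
(w(-53, -29) - 1102) + E = (2*(-29) - 1102) + 303 = (-58 - 1102) + 303 = -1160 + 303 = -857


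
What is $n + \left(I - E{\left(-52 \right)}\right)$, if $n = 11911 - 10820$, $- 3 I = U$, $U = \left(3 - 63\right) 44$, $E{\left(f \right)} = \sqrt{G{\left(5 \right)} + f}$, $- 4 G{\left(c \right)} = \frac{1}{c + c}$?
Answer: $1971 - \frac{i \sqrt{20810}}{20} \approx 1971.0 - 7.2128 i$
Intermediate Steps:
$G{\left(c \right)} = - \frac{1}{8 c}$ ($G{\left(c \right)} = - \frac{1}{4 \left(c + c\right)} = - \frac{1}{4 \cdot 2 c} = - \frac{\frac{1}{2} \frac{1}{c}}{4} = - \frac{1}{8 c}$)
$E{\left(f \right)} = \sqrt{- \frac{1}{40} + f}$ ($E{\left(f \right)} = \sqrt{- \frac{1}{8 \cdot 5} + f} = \sqrt{\left(- \frac{1}{8}\right) \frac{1}{5} + f} = \sqrt{- \frac{1}{40} + f}$)
$U = -2640$ ($U = \left(-60\right) 44 = -2640$)
$I = 880$ ($I = \left(- \frac{1}{3}\right) \left(-2640\right) = 880$)
$n = 1091$ ($n = 11911 - 10820 = 1091$)
$n + \left(I - E{\left(-52 \right)}\right) = 1091 + \left(880 - \frac{\sqrt{-10 + 400 \left(-52\right)}}{20}\right) = 1091 + \left(880 - \frac{\sqrt{-10 - 20800}}{20}\right) = 1091 + \left(880 - \frac{\sqrt{-20810}}{20}\right) = 1091 + \left(880 - \frac{i \sqrt{20810}}{20}\right) = 1971 - \frac{i \sqrt{20810}}{20}$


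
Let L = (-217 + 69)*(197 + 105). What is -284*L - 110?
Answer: 12693554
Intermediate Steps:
L = -44696 (L = -148*302 = -44696)
-284*L - 110 = -284*(-44696) - 110 = 12693664 - 110 = 12693554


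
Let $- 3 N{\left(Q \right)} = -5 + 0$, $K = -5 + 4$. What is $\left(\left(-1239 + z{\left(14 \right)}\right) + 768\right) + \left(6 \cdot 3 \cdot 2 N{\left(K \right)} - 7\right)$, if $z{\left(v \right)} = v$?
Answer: $-404$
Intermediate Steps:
$K = -1$
$N{\left(Q \right)} = \frac{5}{3}$ ($N{\left(Q \right)} = - \frac{-5 + 0}{3} = \left(- \frac{1}{3}\right) \left(-5\right) = \frac{5}{3}$)
$\left(\left(-1239 + z{\left(14 \right)}\right) + 768\right) + \left(6 \cdot 3 \cdot 2 N{\left(K \right)} - 7\right) = \left(\left(-1239 + 14\right) + 768\right) - \left(7 - 6 \cdot 3 \cdot 2 \cdot \frac{5}{3}\right) = \left(-1225 + 768\right) - \left(7 - 18 \cdot 2 \cdot \frac{5}{3}\right) = -457 + \left(36 \cdot \frac{5}{3} - 7\right) = -457 + \left(60 - 7\right) = -457 + 53 = -404$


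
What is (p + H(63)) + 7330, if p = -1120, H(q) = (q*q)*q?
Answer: 256257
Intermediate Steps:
H(q) = q³ (H(q) = q²*q = q³)
(p + H(63)) + 7330 = (-1120 + 63³) + 7330 = (-1120 + 250047) + 7330 = 248927 + 7330 = 256257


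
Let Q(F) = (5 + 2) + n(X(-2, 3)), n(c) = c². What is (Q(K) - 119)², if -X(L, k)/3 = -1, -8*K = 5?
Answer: 10609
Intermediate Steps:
K = -5/8 (K = -⅛*5 = -5/8 ≈ -0.62500)
X(L, k) = 3 (X(L, k) = -3*(-1) = 3)
Q(F) = 16 (Q(F) = (5 + 2) + 3² = 7 + 9 = 16)
(Q(K) - 119)² = (16 - 119)² = (-103)² = 10609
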